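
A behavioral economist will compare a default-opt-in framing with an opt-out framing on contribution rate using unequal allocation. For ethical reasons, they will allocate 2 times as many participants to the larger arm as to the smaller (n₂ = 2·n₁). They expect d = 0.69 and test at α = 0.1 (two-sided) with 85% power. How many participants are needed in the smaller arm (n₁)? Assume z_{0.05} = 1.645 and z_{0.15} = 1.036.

With allocation ratio k = n₂/n₁ = 2, Var(x̄₁−x̄₂) = σ²(1/n₁ + 1/(k·n₁)) = σ²·(k+1)/(k·n₁).
So n₁ = (1 + 1/k)·((z_{α/2} + z_β)/d)² = 1.500 × (2.681/0.69)².
n₁ = 1.500 × 15.10 = 22.6.
Round up: n₁ = 23, giving n₂ = 2 × 23 = 46.

n₁ = 23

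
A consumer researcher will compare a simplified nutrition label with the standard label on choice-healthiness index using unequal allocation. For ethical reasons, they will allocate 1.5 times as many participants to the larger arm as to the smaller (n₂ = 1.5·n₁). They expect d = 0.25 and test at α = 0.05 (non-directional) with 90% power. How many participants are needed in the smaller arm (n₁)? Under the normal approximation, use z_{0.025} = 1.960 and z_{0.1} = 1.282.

n₁ = 281

With allocation ratio k = n₂/n₁ = 1.5, Var(x̄₁−x̄₂) = σ²(1/n₁ + 1/(k·n₁)) = σ²·(k+1)/(k·n₁).
So n₁ = (1 + 1/k)·((z_{α/2} + z_β)/d)² = 1.667 × (3.242/0.25)².
n₁ = 1.667 × 168.17 = 280.3.
Round up: n₁ = 281, giving n₂ = ⌈1.5 × 281⌉ = ⌈421.5⌉ = 422.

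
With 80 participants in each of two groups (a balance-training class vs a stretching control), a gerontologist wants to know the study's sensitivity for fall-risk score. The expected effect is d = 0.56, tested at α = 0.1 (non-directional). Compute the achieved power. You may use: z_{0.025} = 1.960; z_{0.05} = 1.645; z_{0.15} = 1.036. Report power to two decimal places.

power ≈ 0.97

For two equal groups, power = Φ(d·√(n/2) − z_{α/2}).
d·√(n/2) = 0.56 × √(80/2) = 0.56 × 6.325 = 3.542.
z_β = 3.542 − 1.645 = 1.897.
Power = Φ(1.897) = 0.971.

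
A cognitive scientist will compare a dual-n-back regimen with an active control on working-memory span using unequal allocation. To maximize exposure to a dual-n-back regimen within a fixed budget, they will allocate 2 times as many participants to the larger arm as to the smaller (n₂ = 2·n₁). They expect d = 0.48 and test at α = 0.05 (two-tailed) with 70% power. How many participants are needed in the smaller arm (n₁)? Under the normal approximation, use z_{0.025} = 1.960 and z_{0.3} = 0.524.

With allocation ratio k = n₂/n₁ = 2, Var(x̄₁−x̄₂) = σ²(1/n₁ + 1/(k·n₁)) = σ²·(k+1)/(k·n₁).
So n₁ = (1 + 1/k)·((z_{α/2} + z_β)/d)² = 1.500 × (2.484/0.48)².
n₁ = 1.500 × 26.78 = 40.2.
Round up: n₁ = 41, giving n₂ = 2 × 41 = 82.

n₁ = 41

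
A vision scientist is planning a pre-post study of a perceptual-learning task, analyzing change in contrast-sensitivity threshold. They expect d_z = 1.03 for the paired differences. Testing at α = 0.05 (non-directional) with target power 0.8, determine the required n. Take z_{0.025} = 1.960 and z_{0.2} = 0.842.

n = 8 pairs

For a paired (one-sample on differences) test: n = ((z_{α/2} + z_β) / d)².
z_{α/2} + z_β = 1.960 + 0.842 = 2.802.
n = (2.802 / 1.03)² = 2.720² = 7.40.
Round up.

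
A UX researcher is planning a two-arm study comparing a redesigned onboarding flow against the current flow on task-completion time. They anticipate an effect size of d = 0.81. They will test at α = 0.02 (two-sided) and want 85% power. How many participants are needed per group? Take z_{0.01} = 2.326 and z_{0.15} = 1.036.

n = 35 per group

For two independent groups with equal n: n = 2·((z_{α/2} + z_β) / d)².
z_{α/2} + z_β = 2.326 + 1.036 = 3.362.
n = 2 × (3.362 / 0.81)² = 2 × 4.151² = 2 × 17.23 = 34.5.
Round up to the next whole participant.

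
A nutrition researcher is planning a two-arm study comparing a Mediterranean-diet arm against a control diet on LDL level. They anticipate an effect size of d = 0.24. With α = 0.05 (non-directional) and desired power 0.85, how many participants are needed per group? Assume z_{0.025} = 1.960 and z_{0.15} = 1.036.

n = 312 per group

For two independent groups with equal n: n = 2·((z_{α/2} + z_β) / d)².
z_{α/2} + z_β = 1.960 + 1.036 = 2.996.
n = 2 × (2.996 / 0.24)² = 2 × 12.483² = 2 × 155.83 = 311.7.
Round up to the next whole participant.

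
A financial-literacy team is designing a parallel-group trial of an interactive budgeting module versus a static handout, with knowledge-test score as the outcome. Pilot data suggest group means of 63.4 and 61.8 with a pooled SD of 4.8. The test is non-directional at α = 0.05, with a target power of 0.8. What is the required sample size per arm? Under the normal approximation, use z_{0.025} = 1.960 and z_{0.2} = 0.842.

n = 142 per group

Cohen's d = |M₁ − M₂| / SD_pooled = |63.4 − 61.8| / 4.8 = 1.6 / 4.8 = 0.333.
For two independent groups with equal n: n = 2·((z_{α/2} + z_β) / d)².
z_{α/2} + z_β = 1.960 + 0.842 = 2.802.
n = 2 × (2.802 / 0.333)² = 2 × 8.414² = 2 × 70.80 = 141.6.
Round up to the next whole participant.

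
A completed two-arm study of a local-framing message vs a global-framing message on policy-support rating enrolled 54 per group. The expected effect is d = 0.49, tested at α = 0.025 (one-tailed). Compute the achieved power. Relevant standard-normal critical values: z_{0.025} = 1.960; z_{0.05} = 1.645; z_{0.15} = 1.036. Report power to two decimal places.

For two equal groups, power = Φ(d·√(n/2) − z_{α}).
d·√(n/2) = 0.49 × √(54/2) = 0.49 × 5.196 = 2.546.
z_β = 2.546 − 1.960 = 0.586.
Power = Φ(0.586) = 0.721.

power ≈ 0.72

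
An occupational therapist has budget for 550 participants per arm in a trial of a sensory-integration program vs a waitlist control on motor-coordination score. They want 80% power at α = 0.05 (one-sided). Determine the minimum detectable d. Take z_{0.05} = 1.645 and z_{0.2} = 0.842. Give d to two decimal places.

d_min ≈ 0.15

For two independent groups of n = 550 each: d_min = (z_{α} + z_β)·√(2/n).
z-sum = 1.645 + 0.842 = 2.487.
d_min = 2.487 × √(2/550) = 2.487 × 0.0603 = 0.150.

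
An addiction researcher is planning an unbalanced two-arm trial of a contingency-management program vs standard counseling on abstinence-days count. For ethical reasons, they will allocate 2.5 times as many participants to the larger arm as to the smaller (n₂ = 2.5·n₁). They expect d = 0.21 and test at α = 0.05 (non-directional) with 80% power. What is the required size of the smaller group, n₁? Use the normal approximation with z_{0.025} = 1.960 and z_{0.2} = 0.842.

With allocation ratio k = n₂/n₁ = 2.5, Var(x̄₁−x̄₂) = σ²(1/n₁ + 1/(k·n₁)) = σ²·(k+1)/(k·n₁).
So n₁ = (1 + 1/k)·((z_{α/2} + z_β)/d)² = 1.400 × (2.802/0.21)².
n₁ = 1.400 × 178.03 = 249.2.
Round up: n₁ = 250, giving n₂ = 2.5 × 250 = 625.

n₁ = 250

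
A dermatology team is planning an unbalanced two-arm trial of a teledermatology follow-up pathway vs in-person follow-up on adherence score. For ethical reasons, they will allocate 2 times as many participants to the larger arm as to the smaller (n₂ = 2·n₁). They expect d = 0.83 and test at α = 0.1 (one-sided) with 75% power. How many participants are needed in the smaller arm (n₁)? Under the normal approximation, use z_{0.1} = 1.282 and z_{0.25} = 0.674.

With allocation ratio k = n₂/n₁ = 2, Var(x̄₁−x̄₂) = σ²(1/n₁ + 1/(k·n₁)) = σ²·(k+1)/(k·n₁).
So n₁ = (1 + 1/k)·((z_{α} + z_β)/d)² = 1.500 × (1.956/0.83)².
n₁ = 1.500 × 5.55 = 8.3.
Round up: n₁ = 9, giving n₂ = 2 × 9 = 18.

n₁ = 9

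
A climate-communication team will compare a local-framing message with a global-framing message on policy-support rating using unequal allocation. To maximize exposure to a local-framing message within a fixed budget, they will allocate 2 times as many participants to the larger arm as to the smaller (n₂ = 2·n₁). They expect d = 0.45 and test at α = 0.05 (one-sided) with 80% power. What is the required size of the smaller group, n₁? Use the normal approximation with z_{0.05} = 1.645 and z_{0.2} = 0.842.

n₁ = 46

With allocation ratio k = n₂/n₁ = 2, Var(x̄₁−x̄₂) = σ²(1/n₁ + 1/(k·n₁)) = σ²·(k+1)/(k·n₁).
So n₁ = (1 + 1/k)·((z_{α} + z_β)/d)² = 1.500 × (2.487/0.45)².
n₁ = 1.500 × 30.54 = 45.8.
Round up: n₁ = 46, giving n₂ = 2 × 46 = 92.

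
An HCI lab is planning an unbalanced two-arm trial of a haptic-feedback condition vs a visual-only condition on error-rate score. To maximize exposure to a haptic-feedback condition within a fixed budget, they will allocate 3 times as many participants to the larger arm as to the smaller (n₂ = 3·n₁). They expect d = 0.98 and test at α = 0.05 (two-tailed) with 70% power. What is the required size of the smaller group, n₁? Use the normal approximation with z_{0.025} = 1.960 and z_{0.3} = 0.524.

n₁ = 9

With allocation ratio k = n₂/n₁ = 3, Var(x̄₁−x̄₂) = σ²(1/n₁ + 1/(k·n₁)) = σ²·(k+1)/(k·n₁).
So n₁ = (1 + 1/k)·((z_{α/2} + z_β)/d)² = 1.333 × (2.484/0.98)².
n₁ = 1.333 × 6.42 = 8.6.
Round up: n₁ = 9, giving n₂ = 3 × 9 = 27.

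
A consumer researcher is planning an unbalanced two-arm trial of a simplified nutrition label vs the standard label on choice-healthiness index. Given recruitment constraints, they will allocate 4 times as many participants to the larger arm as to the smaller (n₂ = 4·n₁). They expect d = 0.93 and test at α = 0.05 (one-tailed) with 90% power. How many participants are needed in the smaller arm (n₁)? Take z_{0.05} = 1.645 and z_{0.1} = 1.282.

n₁ = 13

With allocation ratio k = n₂/n₁ = 4, Var(x̄₁−x̄₂) = σ²(1/n₁ + 1/(k·n₁)) = σ²·(k+1)/(k·n₁).
So n₁ = (1 + 1/k)·((z_{α} + z_β)/d)² = 1.250 × (2.927/0.93)².
n₁ = 1.250 × 9.91 = 12.4.
Round up: n₁ = 13, giving n₂ = 4 × 13 = 52.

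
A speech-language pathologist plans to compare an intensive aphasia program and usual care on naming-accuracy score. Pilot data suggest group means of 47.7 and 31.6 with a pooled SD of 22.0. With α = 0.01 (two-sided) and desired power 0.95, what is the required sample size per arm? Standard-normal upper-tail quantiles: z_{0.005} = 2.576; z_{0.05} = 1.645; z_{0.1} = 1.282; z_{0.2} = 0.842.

n = 67 per group

Cohen's d = |M₁ − M₂| / SD_pooled = |47.7 − 31.6| / 22.0 = 16.1 / 22.0 = 0.732.
For two independent groups with equal n: n = 2·((z_{α/2} + z_β) / d)².
z_{α/2} + z_β = 2.576 + 1.645 = 4.221.
n = 2 × (4.221 / 0.732)² = 2 × 5.766² = 2 × 33.25 = 66.5.
Round up to the next whole participant.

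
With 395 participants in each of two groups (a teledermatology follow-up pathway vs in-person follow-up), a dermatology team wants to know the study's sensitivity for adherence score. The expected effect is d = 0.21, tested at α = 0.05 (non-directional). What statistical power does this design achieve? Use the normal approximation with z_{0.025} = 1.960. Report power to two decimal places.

power ≈ 0.84

For two equal groups, power = Φ(d·√(n/2) − z_{α/2}).
d·√(n/2) = 0.21 × √(395/2) = 0.21 × 14.053 = 2.951.
z_β = 2.951 − 1.960 = 0.991.
Power = Φ(0.991) = 0.839.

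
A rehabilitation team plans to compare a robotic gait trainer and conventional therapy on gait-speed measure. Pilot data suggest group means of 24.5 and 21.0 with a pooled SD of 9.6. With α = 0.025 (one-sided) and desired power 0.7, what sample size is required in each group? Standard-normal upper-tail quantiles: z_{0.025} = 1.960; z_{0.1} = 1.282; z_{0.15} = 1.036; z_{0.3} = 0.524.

n = 93 per group

Cohen's d = |M₁ − M₂| / SD_pooled = |24.5 − 21.0| / 9.6 = 3.5 / 9.6 = 0.365.
For two independent groups with equal n: n = 2·((z_{α} + z_β) / d)².
z_{α} + z_β = 1.960 + 0.524 = 2.484.
n = 2 × (2.484 / 0.365)² = 2 × 6.805² = 2 × 46.31 = 92.6.
Round up to the next whole participant.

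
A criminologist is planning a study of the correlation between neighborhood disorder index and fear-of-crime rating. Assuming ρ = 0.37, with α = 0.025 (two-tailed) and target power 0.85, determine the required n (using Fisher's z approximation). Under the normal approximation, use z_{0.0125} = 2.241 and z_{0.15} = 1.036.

n = 75

Fisher's z: C = ½·ln((1+r)/(1−r)) = ½·ln(2.1746) = 0.3884.
n = ((z_{α/2} + z_β)/C)² + 3.
(2.241 + 1.036) / 0.3884 = 3.277 / 0.3884 = 8.437.
n = 8.437² + 3 = 71.19 + 3 = 74.2.
Round up.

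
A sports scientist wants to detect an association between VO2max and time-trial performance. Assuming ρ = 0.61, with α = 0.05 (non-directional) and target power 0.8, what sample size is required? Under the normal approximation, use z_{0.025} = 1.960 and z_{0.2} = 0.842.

n = 19

Fisher's z: C = ½·ln((1+r)/(1−r)) = ½·ln(4.1282) = 0.7089.
n = ((z_{α/2} + z_β)/C)² + 3.
(1.960 + 0.842) / 0.7089 = 2.802 / 0.7089 = 3.953.
n = 3.953² + 3 = 15.62 + 3 = 18.6.
Round up.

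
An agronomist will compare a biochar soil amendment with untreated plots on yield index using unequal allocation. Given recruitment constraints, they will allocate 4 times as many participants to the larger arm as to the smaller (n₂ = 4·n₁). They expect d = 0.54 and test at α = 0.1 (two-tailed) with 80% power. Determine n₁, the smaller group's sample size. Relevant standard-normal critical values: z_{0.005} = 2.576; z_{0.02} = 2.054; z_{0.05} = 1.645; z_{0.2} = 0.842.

With allocation ratio k = n₂/n₁ = 4, Var(x̄₁−x̄₂) = σ²(1/n₁ + 1/(k·n₁)) = σ²·(k+1)/(k·n₁).
So n₁ = (1 + 1/k)·((z_{α/2} + z_β)/d)² = 1.250 × (2.487/0.54)².
n₁ = 1.250 × 21.21 = 26.5.
Round up: n₁ = 27, giving n₂ = 4 × 27 = 108.

n₁ = 27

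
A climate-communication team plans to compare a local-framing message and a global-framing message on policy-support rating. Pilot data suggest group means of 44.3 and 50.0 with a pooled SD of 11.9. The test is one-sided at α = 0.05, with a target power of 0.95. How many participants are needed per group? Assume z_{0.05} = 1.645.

n = 95 per group

Cohen's d = |M₁ − M₂| / SD_pooled = |44.3 − 50.0| / 11.9 = 5.7 / 11.9 = 0.479.
For two independent groups with equal n: n = 2·((z_{α} + z_β) / d)².
z_{α} + z_β = 1.645 + 1.645 = 3.290.
n = 2 × (3.290 / 0.479)² = 2 × 6.868² = 2 × 47.18 = 94.4.
Round up to the next whole participant.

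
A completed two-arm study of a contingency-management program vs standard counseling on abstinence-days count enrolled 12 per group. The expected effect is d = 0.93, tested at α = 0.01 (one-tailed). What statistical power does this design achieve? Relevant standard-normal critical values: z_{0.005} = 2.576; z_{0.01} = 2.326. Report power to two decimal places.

For two equal groups, power = Φ(d·√(n/2) − z_{α}).
d·√(n/2) = 0.93 × √(12/2) = 0.93 × 2.449 = 2.278.
z_β = 2.278 − 2.326 = -0.048.
Power = Φ(-0.048) = 0.481.

power ≈ 0.48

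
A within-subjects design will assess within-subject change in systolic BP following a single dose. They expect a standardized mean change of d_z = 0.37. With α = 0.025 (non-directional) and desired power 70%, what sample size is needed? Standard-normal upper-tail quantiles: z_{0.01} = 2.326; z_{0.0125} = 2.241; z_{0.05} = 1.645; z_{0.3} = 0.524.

n = 56 pairs

For a paired (one-sample on differences) test: n = ((z_{α/2} + z_β) / d)².
z_{α/2} + z_β = 2.241 + 0.524 = 2.765.
n = (2.765 / 0.37)² = 7.473² = 55.85.
Round up.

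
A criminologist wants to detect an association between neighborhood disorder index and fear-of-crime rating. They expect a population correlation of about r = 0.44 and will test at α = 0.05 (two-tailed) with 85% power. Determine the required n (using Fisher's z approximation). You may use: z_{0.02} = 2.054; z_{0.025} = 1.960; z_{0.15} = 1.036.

n = 44

Fisher's z: C = ½·ln((1+r)/(1−r)) = ½·ln(2.5714) = 0.4722.
n = ((z_{α/2} + z_β)/C)² + 3.
(1.960 + 1.036) / 0.4722 = 2.996 / 0.4722 = 6.345.
n = 6.345² + 3 = 40.26 + 3 = 43.3.
Round up.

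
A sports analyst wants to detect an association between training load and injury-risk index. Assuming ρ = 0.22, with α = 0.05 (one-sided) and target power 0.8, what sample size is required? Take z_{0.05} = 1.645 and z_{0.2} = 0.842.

Fisher's z: C = ½·ln((1+r)/(1−r)) = ½·ln(1.5641) = 0.2237.
n = ((z_{α} + z_β)/C)² + 3.
(1.645 + 0.842) / 0.2237 = 2.487 / 0.2237 = 11.118.
n = 11.118² + 3 = 123.60 + 3 = 126.6.
Round up.

n = 127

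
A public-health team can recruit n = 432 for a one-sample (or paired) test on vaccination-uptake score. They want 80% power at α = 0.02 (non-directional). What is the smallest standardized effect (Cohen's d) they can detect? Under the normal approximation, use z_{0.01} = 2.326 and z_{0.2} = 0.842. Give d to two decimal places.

d_min ≈ 0.15

For a single sample (or paired design) of n = 432: d_min = (z_{α/2} + z_β)/√n.
z-sum = 2.326 + 0.842 = 3.168.
d_min = 3.168 / √432 = 3.168 / 20.785 = 0.152.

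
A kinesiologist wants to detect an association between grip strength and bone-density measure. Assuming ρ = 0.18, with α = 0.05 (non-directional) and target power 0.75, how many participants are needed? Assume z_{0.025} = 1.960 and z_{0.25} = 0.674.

n = 213

Fisher's z: C = ½·ln((1+r)/(1−r)) = ½·ln(1.4390) = 0.1820.
n = ((z_{α/2} + z_β)/C)² + 3.
(1.960 + 0.674) / 0.1820 = 2.634 / 0.1820 = 14.473.
n = 14.473² + 3 = 209.45 + 3 = 212.5.
Round up.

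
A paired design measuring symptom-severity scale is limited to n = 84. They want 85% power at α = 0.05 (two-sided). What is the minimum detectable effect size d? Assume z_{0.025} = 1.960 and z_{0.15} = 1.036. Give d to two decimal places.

For a single sample (or paired design) of n = 84: d_min = (z_{α/2} + z_β)/√n.
z-sum = 1.960 + 1.036 = 2.996.
d_min = 2.996 / √84 = 2.996 / 9.165 = 0.327.

d_min ≈ 0.33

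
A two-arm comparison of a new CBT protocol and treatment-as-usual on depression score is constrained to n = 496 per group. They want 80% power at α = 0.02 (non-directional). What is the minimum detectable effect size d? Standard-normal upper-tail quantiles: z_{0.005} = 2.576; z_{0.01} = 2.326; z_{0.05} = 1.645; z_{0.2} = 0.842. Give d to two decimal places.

For two independent groups of n = 496 each: d_min = (z_{α/2} + z_β)·√(2/n).
z-sum = 2.326 + 0.842 = 3.168.
d_min = 3.168 × √(2/496) = 3.168 × 0.0635 = 0.201.

d_min ≈ 0.20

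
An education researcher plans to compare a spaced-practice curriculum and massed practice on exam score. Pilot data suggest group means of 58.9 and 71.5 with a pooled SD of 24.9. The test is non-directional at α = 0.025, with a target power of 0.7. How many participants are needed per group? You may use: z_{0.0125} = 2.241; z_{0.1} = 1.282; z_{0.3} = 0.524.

Cohen's d = |M₁ − M₂| / SD_pooled = |58.9 − 71.5| / 24.9 = 12.6 / 24.9 = 0.506.
For two independent groups with equal n: n = 2·((z_{α/2} + z_β) / d)².
z_{α/2} + z_β = 2.241 + 0.524 = 2.765.
n = 2 × (2.765 / 0.506)² = 2 × 5.464² = 2 × 29.86 = 59.7.
Round up to the next whole participant.

n = 60 per group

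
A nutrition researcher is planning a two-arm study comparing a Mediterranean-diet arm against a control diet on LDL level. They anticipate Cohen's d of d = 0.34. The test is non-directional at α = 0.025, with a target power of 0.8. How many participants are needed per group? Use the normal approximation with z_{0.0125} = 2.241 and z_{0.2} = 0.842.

For two independent groups with equal n: n = 2·((z_{α/2} + z_β) / d)².
z_{α/2} + z_β = 2.241 + 0.842 = 3.083.
n = 2 × (3.083 / 0.34)² = 2 × 9.068² = 2 × 82.22 = 164.4.
Round up to the next whole participant.

n = 165 per group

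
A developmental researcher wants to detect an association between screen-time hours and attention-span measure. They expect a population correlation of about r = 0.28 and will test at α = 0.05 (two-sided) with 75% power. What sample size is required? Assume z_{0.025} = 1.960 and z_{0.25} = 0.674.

n = 87

Fisher's z: C = ½·ln((1+r)/(1−r)) = ½·ln(1.7778) = 0.2877.
n = ((z_{α/2} + z_β)/C)² + 3.
(1.960 + 0.674) / 0.2877 = 2.634 / 0.2877 = 9.155.
n = 9.155² + 3 = 83.82 + 3 = 86.8.
Round up.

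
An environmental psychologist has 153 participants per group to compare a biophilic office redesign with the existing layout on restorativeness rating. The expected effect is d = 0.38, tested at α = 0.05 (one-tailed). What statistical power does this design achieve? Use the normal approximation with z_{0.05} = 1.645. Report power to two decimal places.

For two equal groups, power = Φ(d·√(n/2) − z_{α}).
d·√(n/2) = 0.38 × √(153/2) = 0.38 × 8.746 = 3.324.
z_β = 3.324 − 1.645 = 1.679.
Power = Φ(1.679) = 0.953.

power ≈ 0.95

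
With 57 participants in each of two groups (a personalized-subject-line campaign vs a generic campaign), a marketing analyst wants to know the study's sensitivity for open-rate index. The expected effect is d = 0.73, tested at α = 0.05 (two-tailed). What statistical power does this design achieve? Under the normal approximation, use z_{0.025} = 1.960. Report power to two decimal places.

power ≈ 0.97

For two equal groups, power = Φ(d·√(n/2) − z_{α/2}).
d·√(n/2) = 0.73 × √(57/2) = 0.73 × 5.339 = 3.897.
z_β = 3.897 − 1.960 = 1.937.
Power = Φ(1.937) = 0.974.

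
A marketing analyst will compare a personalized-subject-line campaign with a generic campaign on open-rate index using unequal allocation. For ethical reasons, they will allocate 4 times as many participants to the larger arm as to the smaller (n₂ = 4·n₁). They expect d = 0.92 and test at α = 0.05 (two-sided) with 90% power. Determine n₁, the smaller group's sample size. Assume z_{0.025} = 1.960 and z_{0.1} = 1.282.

n₁ = 16

With allocation ratio k = n₂/n₁ = 4, Var(x̄₁−x̄₂) = σ²(1/n₁ + 1/(k·n₁)) = σ²·(k+1)/(k·n₁).
So n₁ = (1 + 1/k)·((z_{α/2} + z_β)/d)² = 1.250 × (3.242/0.92)².
n₁ = 1.250 × 12.42 = 15.5.
Round up: n₁ = 16, giving n₂ = 4 × 16 = 64.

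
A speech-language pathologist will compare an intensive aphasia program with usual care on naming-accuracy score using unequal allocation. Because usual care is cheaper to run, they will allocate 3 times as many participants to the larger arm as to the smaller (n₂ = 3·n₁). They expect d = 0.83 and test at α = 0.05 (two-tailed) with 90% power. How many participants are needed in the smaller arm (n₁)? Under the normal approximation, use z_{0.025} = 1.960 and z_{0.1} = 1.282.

n₁ = 21

With allocation ratio k = n₂/n₁ = 3, Var(x̄₁−x̄₂) = σ²(1/n₁ + 1/(k·n₁)) = σ²·(k+1)/(k·n₁).
So n₁ = (1 + 1/k)·((z_{α/2} + z_β)/d)² = 1.333 × (3.242/0.83)².
n₁ = 1.333 × 15.26 = 20.3.
Round up: n₁ = 21, giving n₂ = 3 × 21 = 63.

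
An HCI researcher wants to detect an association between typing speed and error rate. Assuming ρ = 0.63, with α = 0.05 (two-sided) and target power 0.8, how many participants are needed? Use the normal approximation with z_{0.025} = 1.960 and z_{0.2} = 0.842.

n = 18

Fisher's z: C = ½·ln((1+r)/(1−r)) = ½·ln(4.4054) = 0.7414.
n = ((z_{α/2} + z_β)/C)² + 3.
(1.960 + 0.842) / 0.7414 = 2.802 / 0.7414 = 3.779.
n = 3.779² + 3 = 14.28 + 3 = 17.3.
Round up.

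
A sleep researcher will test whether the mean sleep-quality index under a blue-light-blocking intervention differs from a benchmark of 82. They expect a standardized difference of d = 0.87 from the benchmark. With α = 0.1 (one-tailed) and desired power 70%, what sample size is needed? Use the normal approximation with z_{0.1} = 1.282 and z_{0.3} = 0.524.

For a one-sample test: n = ((z_{α} + z_β) / d)².
z_{α} + z_β = 1.282 + 0.524 = 1.806.
n = (1.806 / 0.87)² = 2.076² = 4.31.
Round up.

n = 5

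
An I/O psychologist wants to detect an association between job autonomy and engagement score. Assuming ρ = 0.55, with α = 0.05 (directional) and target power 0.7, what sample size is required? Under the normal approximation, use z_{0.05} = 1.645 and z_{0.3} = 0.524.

n = 16

Fisher's z: C = ½·ln((1+r)/(1−r)) = ½·ln(3.4444) = 0.6184.
n = ((z_{α} + z_β)/C)² + 3.
(1.645 + 0.524) / 0.6184 = 2.169 / 0.6184 = 3.507.
n = 3.507² + 3 = 12.30 + 3 = 15.3.
Round up.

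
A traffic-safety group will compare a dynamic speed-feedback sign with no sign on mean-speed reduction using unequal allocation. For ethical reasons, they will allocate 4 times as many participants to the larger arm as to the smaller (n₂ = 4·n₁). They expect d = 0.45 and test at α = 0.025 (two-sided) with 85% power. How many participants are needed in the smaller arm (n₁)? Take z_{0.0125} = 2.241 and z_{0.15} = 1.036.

With allocation ratio k = n₂/n₁ = 4, Var(x̄₁−x̄₂) = σ²(1/n₁ + 1/(k·n₁)) = σ²·(k+1)/(k·n₁).
So n₁ = (1 + 1/k)·((z_{α/2} + z_β)/d)² = 1.250 × (3.277/0.45)².
n₁ = 1.250 × 53.03 = 66.3.
Round up: n₁ = 67, giving n₂ = 4 × 67 = 268.

n₁ = 67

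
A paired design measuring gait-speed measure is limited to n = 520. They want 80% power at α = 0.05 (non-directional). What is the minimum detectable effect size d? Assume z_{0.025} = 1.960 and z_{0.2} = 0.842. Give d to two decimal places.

For a single sample (or paired design) of n = 520: d_min = (z_{α/2} + z_β)/√n.
z-sum = 1.960 + 0.842 = 2.802.
d_min = 2.802 / √520 = 2.802 / 22.804 = 0.123.

d_min ≈ 0.12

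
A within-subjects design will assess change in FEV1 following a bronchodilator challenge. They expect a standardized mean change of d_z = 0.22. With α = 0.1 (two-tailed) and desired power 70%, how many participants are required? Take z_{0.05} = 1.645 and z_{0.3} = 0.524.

For a paired (one-sample on differences) test: n = ((z_{α/2} + z_β) / d)².
z_{α/2} + z_β = 1.645 + 0.524 = 2.169.
n = (2.169 / 0.22)² = 9.859² = 97.20.
Round up.

n = 98 pairs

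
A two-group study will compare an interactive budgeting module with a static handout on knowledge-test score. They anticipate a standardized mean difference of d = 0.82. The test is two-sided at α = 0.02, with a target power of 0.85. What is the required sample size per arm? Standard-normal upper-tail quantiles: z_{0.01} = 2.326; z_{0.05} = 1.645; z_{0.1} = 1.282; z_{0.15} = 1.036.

n = 34 per group

For two independent groups with equal n: n = 2·((z_{α/2} + z_β) / d)².
z_{α/2} + z_β = 2.326 + 1.036 = 3.362.
n = 2 × (3.362 / 0.82)² = 2 × 4.100² = 2 × 16.81 = 33.6.
Round up to the next whole participant.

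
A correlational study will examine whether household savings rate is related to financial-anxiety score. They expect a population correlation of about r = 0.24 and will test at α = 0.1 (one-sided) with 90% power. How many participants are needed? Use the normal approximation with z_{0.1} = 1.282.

n = 113

Fisher's z: C = ½·ln((1+r)/(1−r)) = ½·ln(1.6316) = 0.2448.
n = ((z_{α} + z_β)/C)² + 3.
(1.282 + 1.282) / 0.2448 = 2.564 / 0.2448 = 10.474.
n = 10.474² + 3 = 109.70 + 3 = 112.7.
Round up.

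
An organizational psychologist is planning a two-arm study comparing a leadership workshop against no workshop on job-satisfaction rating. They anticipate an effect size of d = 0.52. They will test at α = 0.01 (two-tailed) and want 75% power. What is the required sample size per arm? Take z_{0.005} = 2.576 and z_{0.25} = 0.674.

For two independent groups with equal n: n = 2·((z_{α/2} + z_β) / d)².
z_{α/2} + z_β = 2.576 + 0.674 = 3.250.
n = 2 × (3.250 / 0.52)² = 2 × 6.250² = 2 × 39.06 = 78.1.
Round up to the next whole participant.

n = 79 per group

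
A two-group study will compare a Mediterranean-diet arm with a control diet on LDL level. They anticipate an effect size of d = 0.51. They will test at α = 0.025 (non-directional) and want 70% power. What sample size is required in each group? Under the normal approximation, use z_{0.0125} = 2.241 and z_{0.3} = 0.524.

For two independent groups with equal n: n = 2·((z_{α/2} + z_β) / d)².
z_{α/2} + z_β = 2.241 + 0.524 = 2.765.
n = 2 × (2.765 / 0.51)² = 2 × 5.422² = 2 × 29.39 = 58.8.
Round up to the next whole participant.

n = 59 per group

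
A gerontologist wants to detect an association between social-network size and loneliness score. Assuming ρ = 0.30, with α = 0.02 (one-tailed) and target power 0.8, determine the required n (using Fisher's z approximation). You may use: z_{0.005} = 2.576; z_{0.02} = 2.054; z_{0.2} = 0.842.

n = 91

Fisher's z: C = ½·ln((1+r)/(1−r)) = ½·ln(1.8571) = 0.3095.
n = ((z_{α} + z_β)/C)² + 3.
(2.054 + 0.842) / 0.3095 = 2.896 / 0.3095 = 9.357.
n = 9.357² + 3 = 87.55 + 3 = 90.6.
Round up.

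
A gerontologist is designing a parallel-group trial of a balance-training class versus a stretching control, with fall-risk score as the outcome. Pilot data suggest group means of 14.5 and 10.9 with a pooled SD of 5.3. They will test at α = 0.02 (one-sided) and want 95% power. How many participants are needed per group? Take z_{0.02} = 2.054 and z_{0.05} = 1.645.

Cohen's d = |M₁ − M₂| / SD_pooled = |14.5 − 10.9| / 5.3 = 3.6 / 5.3 = 0.679.
For two independent groups with equal n: n = 2·((z_{α} + z_β) / d)².
z_{α} + z_β = 2.054 + 1.645 = 3.699.
n = 2 × (3.699 / 0.679)² = 2 × 5.448² = 2 × 29.68 = 59.4.
Round up to the next whole participant.

n = 60 per group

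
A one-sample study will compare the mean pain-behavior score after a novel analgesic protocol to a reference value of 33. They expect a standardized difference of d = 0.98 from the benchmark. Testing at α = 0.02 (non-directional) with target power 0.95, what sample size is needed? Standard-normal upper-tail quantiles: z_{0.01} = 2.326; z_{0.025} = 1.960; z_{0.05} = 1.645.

For a one-sample test: n = ((z_{α/2} + z_β) / d)².
z_{α/2} + z_β = 2.326 + 1.645 = 3.971.
n = (3.971 / 0.98)² = 4.052² = 16.42.
Round up.

n = 17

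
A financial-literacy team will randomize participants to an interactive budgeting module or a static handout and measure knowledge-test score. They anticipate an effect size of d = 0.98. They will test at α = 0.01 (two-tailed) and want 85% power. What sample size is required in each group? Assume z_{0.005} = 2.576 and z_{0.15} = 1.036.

n = 28 per group

For two independent groups with equal n: n = 2·((z_{α/2} + z_β) / d)².
z_{α/2} + z_β = 2.576 + 1.036 = 3.612.
n = 2 × (3.612 / 0.98)² = 2 × 3.686² = 2 × 13.58 = 27.2.
Round up to the next whole participant.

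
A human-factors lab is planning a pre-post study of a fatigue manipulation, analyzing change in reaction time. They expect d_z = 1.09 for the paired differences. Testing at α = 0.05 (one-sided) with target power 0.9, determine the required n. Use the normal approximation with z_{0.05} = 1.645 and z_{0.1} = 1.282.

For a paired (one-sample on differences) test: n = ((z_{α} + z_β) / d)².
z_{α} + z_β = 1.645 + 1.282 = 2.927.
n = (2.927 / 1.09)² = 2.685² = 7.21.
Round up.

n = 8 pairs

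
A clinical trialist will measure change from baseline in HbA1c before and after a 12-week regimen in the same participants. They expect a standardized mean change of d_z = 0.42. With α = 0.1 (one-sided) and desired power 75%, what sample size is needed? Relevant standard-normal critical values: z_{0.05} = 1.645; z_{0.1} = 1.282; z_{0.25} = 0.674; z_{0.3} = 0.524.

For a paired (one-sample on differences) test: n = ((z_{α} + z_β) / d)².
z_{α} + z_β = 1.282 + 0.674 = 1.956.
n = (1.956 / 0.42)² = 4.657² = 21.69.
Round up.

n = 22 pairs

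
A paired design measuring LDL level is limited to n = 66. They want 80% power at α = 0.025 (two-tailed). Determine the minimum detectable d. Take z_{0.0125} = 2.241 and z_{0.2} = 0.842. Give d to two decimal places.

For a single sample (or paired design) of n = 66: d_min = (z_{α/2} + z_β)/√n.
z-sum = 2.241 + 0.842 = 3.083.
d_min = 3.083 / √66 = 3.083 / 8.124 = 0.379.

d_min ≈ 0.38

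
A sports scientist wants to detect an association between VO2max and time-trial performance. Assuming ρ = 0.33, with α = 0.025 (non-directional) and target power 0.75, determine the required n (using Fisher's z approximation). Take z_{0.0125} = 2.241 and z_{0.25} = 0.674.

Fisher's z: C = ½·ln((1+r)/(1−r)) = ½·ln(1.9851) = 0.3428.
n = ((z_{α/2} + z_β)/C)² + 3.
(2.241 + 0.674) / 0.3428 = 2.915 / 0.3428 = 8.504.
n = 8.504² + 3 = 72.31 + 3 = 75.3.
Round up.

n = 76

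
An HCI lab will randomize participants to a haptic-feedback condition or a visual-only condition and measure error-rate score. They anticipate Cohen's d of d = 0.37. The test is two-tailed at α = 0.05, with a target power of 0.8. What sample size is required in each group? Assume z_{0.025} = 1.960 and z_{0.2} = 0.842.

For two independent groups with equal n: n = 2·((z_{α/2} + z_β) / d)².
z_{α/2} + z_β = 1.960 + 0.842 = 2.802.
n = 2 × (2.802 / 0.37)² = 2 × 7.573² = 2 × 57.35 = 114.7.
Round up to the next whole participant.

n = 115 per group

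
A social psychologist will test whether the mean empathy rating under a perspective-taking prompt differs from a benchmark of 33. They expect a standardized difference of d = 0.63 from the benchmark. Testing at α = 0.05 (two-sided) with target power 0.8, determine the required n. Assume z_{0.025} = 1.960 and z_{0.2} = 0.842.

n = 20

For a one-sample test: n = ((z_{α/2} + z_β) / d)².
z_{α/2} + z_β = 1.960 + 0.842 = 2.802.
n = (2.802 / 0.63)² = 4.448² = 19.78.
Round up.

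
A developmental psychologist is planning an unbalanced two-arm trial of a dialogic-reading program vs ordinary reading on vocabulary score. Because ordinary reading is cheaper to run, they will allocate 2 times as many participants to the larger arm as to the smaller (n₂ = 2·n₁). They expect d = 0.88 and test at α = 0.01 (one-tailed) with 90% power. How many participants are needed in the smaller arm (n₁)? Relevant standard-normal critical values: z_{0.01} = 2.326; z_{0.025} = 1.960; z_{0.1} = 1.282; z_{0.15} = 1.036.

n₁ = 26

With allocation ratio k = n₂/n₁ = 2, Var(x̄₁−x̄₂) = σ²(1/n₁ + 1/(k·n₁)) = σ²·(k+1)/(k·n₁).
So n₁ = (1 + 1/k)·((z_{α} + z_β)/d)² = 1.500 × (3.608/0.88)².
n₁ = 1.500 × 16.81 = 25.2.
Round up: n₁ = 26, giving n₂ = 2 × 26 = 52.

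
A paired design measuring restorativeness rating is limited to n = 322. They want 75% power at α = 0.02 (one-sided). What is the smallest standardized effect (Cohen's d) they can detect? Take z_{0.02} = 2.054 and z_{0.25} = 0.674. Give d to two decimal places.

For a single sample (or paired design) of n = 322: d_min = (z_{α} + z_β)/√n.
z-sum = 2.054 + 0.674 = 2.728.
d_min = 2.728 / √322 = 2.728 / 17.944 = 0.152.

d_min ≈ 0.15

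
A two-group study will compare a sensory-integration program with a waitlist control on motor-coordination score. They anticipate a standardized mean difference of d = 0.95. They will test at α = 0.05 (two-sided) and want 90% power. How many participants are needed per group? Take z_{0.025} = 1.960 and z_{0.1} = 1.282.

For two independent groups with equal n: n = 2·((z_{α/2} + z_β) / d)².
z_{α/2} + z_β = 1.960 + 1.282 = 3.242.
n = 2 × (3.242 / 0.95)² = 2 × 3.413² = 2 × 11.65 = 23.3.
Round up to the next whole participant.

n = 24 per group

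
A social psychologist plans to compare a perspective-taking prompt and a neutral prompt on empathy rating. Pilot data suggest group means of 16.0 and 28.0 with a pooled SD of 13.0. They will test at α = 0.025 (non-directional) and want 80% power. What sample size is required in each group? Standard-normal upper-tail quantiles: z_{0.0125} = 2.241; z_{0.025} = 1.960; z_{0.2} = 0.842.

Cohen's d = |M₁ − M₂| / SD_pooled = |16.0 − 28.0| / 13.0 = 12.0 / 13.0 = 0.923.
For two independent groups with equal n: n = 2·((z_{α/2} + z_β) / d)².
z_{α/2} + z_β = 2.241 + 0.842 = 3.083.
n = 2 × (3.083 / 0.923)² = 2 × 3.340² = 2 × 11.16 = 22.3.
Round up to the next whole participant.

n = 23 per group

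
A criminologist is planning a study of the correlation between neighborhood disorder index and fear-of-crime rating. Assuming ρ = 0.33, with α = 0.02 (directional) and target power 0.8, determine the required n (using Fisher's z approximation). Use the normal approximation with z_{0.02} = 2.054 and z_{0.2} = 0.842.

Fisher's z: C = ½·ln((1+r)/(1−r)) = ½·ln(1.9851) = 0.3428.
n = ((z_{α} + z_β)/C)² + 3.
(2.054 + 0.842) / 0.3428 = 2.896 / 0.3428 = 8.448.
n = 8.448² + 3 = 71.37 + 3 = 74.4.
Round up.

n = 75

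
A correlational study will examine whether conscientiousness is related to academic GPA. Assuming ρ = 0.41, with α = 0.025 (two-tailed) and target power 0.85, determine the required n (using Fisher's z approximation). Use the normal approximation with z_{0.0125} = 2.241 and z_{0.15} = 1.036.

Fisher's z: C = ½·ln((1+r)/(1−r)) = ½·ln(2.3898) = 0.4356.
n = ((z_{α/2} + z_β)/C)² + 3.
(2.241 + 1.036) / 0.4356 = 3.277 / 0.4356 = 7.523.
n = 7.523² + 3 = 56.59 + 3 = 59.6.
Round up.

n = 60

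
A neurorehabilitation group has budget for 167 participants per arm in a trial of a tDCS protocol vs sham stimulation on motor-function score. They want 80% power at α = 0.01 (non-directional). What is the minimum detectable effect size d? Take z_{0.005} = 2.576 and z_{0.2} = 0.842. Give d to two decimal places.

For two independent groups of n = 167 each: d_min = (z_{α/2} + z_β)·√(2/n).
z-sum = 2.576 + 0.842 = 3.418.
d_min = 3.418 × √(2/167) = 3.418 × 0.1094 = 0.374.

d_min ≈ 0.37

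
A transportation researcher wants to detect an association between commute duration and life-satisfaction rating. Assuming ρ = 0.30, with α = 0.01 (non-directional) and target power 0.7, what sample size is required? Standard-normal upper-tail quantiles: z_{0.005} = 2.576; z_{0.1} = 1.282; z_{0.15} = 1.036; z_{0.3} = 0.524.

Fisher's z: C = ½·ln((1+r)/(1−r)) = ½·ln(1.8571) = 0.3095.
n = ((z_{α/2} + z_β)/C)² + 3.
(2.576 + 0.524) / 0.3095 = 3.100 / 0.3095 = 10.016.
n = 10.016² + 3 = 100.32 + 3 = 103.3.
Round up.

n = 104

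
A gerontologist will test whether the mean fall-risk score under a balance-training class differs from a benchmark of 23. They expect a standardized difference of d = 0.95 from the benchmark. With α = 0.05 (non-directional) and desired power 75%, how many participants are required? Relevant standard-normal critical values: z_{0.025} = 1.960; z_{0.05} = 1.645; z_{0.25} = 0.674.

For a one-sample test: n = ((z_{α/2} + z_β) / d)².
z_{α/2} + z_β = 1.960 + 0.674 = 2.634.
n = (2.634 / 0.95)² = 2.773² = 7.69.
Round up.

n = 8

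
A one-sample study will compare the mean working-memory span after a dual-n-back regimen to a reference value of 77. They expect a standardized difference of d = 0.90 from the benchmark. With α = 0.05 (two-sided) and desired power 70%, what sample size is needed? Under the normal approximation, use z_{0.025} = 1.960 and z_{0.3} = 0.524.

For a one-sample test: n = ((z_{α/2} + z_β) / d)².
z_{α/2} + z_β = 1.960 + 0.524 = 2.484.
n = (2.484 / 0.90)² = 2.760² = 7.62.
Round up.

n = 8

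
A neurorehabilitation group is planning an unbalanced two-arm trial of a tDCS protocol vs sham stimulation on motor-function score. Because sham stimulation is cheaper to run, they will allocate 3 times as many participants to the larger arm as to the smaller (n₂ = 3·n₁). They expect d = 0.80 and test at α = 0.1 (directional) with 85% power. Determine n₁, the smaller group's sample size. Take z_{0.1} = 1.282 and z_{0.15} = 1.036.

With allocation ratio k = n₂/n₁ = 3, Var(x̄₁−x̄₂) = σ²(1/n₁ + 1/(k·n₁)) = σ²·(k+1)/(k·n₁).
So n₁ = (1 + 1/k)·((z_{α} + z_β)/d)² = 1.333 × (2.318/0.80)².
n₁ = 1.333 × 8.40 = 11.2.
Round up: n₁ = 12, giving n₂ = 3 × 12 = 36.

n₁ = 12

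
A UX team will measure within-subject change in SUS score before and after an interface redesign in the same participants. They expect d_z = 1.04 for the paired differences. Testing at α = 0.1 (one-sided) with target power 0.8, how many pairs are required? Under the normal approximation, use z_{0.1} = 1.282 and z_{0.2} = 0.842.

n = 5 pairs

For a paired (one-sample on differences) test: n = ((z_{α} + z_β) / d)².
z_{α} + z_β = 1.282 + 0.842 = 2.124.
n = (2.124 / 1.04)² = 2.042² = 4.17.
Round up.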